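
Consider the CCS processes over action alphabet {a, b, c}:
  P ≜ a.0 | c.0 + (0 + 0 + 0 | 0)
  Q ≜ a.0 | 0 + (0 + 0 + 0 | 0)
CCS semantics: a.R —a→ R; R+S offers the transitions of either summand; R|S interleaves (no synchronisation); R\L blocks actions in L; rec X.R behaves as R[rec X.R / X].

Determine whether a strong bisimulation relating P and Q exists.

P's transition system — 4 states:
  u0 = a.0 | c.0 + (0 + 0 + 0 | 0) → =a=> u1, =c=> u2
  u1 = 0 | c.0 → =c=> u3
  u2 = a.0 | 0 → =a=> u3
  u3 = 0 | 0 → deadlocked
Q's transition system — 2 states:
  v0 = a.0 | 0 + (0 + 0 + 0 | 0) → =a=> v1
  v1 = 0 | 0 → deadlocked
Coarsest stable partition (strong bisimilarity classes):
  B0 = {u0}
  B1 = {u2, v0}
  B2 = {u3, v1}
  B3 = {u1}
u0 ∈ B0, v0 ∈ B1 → different blocks

not bisimilar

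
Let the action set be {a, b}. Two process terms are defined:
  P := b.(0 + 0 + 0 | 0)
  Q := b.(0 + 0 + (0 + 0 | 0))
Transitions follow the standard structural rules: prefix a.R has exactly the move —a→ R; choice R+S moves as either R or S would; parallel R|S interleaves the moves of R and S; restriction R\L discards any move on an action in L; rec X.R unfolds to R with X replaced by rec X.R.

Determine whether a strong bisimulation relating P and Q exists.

bisimilar

LTS(P): 2 reachable states
  p0 = b.(0 + 0 + 0 | 0) | --b--▸ p1
  p1 = 0 + 0 + 0 | 0 | ∅
LTS(Q): 2 reachable states
  q0 = b.(0 + 0 + (0 + 0 | 0)) | --b--▸ q1
  q1 = 0 + 0 + (0 + 0 | 0) | ∅
Bisimilarity quotient blocks:
  B0 = {p0, q0}
  B1 = {p1, q1}
p0 ∈ B0, q0 ∈ B0 → same block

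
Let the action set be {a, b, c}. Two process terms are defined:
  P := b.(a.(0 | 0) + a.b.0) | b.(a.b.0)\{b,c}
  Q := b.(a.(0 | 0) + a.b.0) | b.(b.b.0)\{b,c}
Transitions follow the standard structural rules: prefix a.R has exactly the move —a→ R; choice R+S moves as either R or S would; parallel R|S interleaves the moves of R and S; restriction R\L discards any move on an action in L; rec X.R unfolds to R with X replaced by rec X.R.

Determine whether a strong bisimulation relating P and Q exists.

P's transition system — 15 states:
  s0 = b.(a.(0 | 0) + a.b.0) | b.(a.b.0)\{b,c} | —b→ s1, —b→ s2
  s1 = (a.(0 | 0) + a.b.0) | b.(a.b.0)\{b,c} | —a→ s3, —a→ s4, —b→ s5
  s2 = b.(a.(0 | 0) + a.b.0) | (a.b.0)\{b,c} | —a→ s6, —b→ s5
  s3 = 0 | 0 | b.(a.b.0)\{b,c} | —b→ s7
  s4 = b.0 | b.(a.b.0)\{b,c} | —b→ s8, —b→ s9
  s5 = (a.(0 | 0) + a.b.0) | (a.b.0)\{b,c} | —a→ s10, —a→ s7, —a→ s9
  s6 = b.(a.(0 | 0) + a.b.0) | (b.0)\{b,c} | —b→ s10
  s7 = 0 | 0 | (a.b.0)\{b,c} | —a→ s11
  s8 = 0 | b.(a.b.0)\{b,c} | —b→ s12
  s9 = b.0 | (a.b.0)\{b,c} | —a→ s13, —b→ s12
  s10 = (a.(0 | 0) + a.b.0) | (b.0)\{b,c} | —a→ s11, —a→ s13
  s11 = 0 | 0 | (b.0)\{b,c} | ·
  s12 = 0 | (a.b.0)\{b,c} | —a→ s14
  s13 = b.0 | (b.0)\{b,c} | —b→ s14
  s14 = 0 | (b.0)\{b,c} | ·
Q's transition system — 10 states:
  t0 = b.(a.(0 | 0) + a.b.0) | b.(b.b.0)\{b,c} | —b→ t1, —b→ t2
  t1 = (a.(0 | 0) + a.b.0) | b.(b.b.0)\{b,c} | —a→ t3, —a→ t4, —b→ t5
  t2 = b.(a.(0 | 0) + a.b.0) | (b.b.0)\{b,c} | —b→ t5
  t3 = 0 | 0 | b.(b.b.0)\{b,c} | —b→ t6
  t4 = b.0 | b.(b.b.0)\{b,c} | —b→ t7, —b→ t8
  t5 = (a.(0 | 0) + a.b.0) | (b.b.0)\{b,c} | —a→ t6, —a→ t8
  t6 = 0 | 0 | (b.b.0)\{b,c} | ·
  t7 = 0 | b.(b.b.0)\{b,c} | —b→ t9
  t8 = b.0 | (b.b.0)\{b,c} | —b→ t9
  t9 = 0 | (b.b.0)\{b,c} | ·
Bisimilarity quotient blocks:
  B0 = {s0}
  B1 = {s2}
  B2 = {s6, t2}
  B3 = {s10, t5}
  B4 = {s13, t3, t7, t8}
  B5 = {s11, s14, t6, t9}
  B6 = {s5}
  B7 = {s9}
  B8 = {s12, s7}
  B9 = {s1}
  B10 = {s3, s8}
  B11 = {s4}
  B12 = {t0}
  B13 = {t1}
  B14 = {t4}
s0 ∈ B0, t0 ∈ B12 → different blocks

NO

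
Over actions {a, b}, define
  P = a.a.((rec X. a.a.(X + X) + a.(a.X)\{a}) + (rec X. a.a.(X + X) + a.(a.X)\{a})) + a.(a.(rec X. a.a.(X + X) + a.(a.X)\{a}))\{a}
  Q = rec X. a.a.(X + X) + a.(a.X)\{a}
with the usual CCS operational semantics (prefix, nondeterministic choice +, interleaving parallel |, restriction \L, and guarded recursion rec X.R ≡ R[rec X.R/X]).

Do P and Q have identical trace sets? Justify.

LTS(P): 4 reachable states
  u0 = a.a.((rec X. a.a.(X + X) + a.(a.X)\{a}) + (rec X. a.a.(X + X) + a.(a.X)\{a})) + a.(a.(rec X. a.a.(X + X) + a.(a.X)\{a}))\{a} → --a--▸ u1, --a--▸ u2
  u1 = (a.(rec X. a.a.(X + X) + a.(a.X)\{a}))\{a} → stopped
  u2 = a.((rec X. a.a.(X + X) + a.(a.X)\{a}) + (rec X. a.a.(X + X) + a.(a.X)\{a})) → --a--▸ u3
  u3 = (rec X. a.a.(X + X) + a.(a.X)\{a}) + (rec X. a.a.(X + X) + a.(a.X)\{a}) → --a--▸ u1, --a--▸ u2
LTS(Q): 4 reachable states
  v0 = rec X. a.a.(X + X) + a.(a.X)\{a} → --a--▸ v1, --a--▸ v2
  v1 = (a.(rec X. a.a.(X + X) + a.(a.X)\{a}))\{a} → stopped
  v2 = a.((rec X. a.a.(X + X) + a.(a.X)\{a}) + (rec X. a.a.(X + X) + a.(a.X)\{a})) → --a--▸ v3
  v3 = (rec X. a.a.(X + X) + a.(a.X)\{a}) + (rec X. a.a.(X + X) + a.(a.X)\{a}) → --a--▸ v1, --a--▸ v2
Coarsest stable partition (strong bisimilarity classes):
  B0 = {u0, u3, v0, v3}
  B1 = {u2, v2}
  B2 = {u1, v1}
u0 ∈ B0, v0 ∈ B0 → same block
Bisimilar ⇒ trace-equivalent.

YES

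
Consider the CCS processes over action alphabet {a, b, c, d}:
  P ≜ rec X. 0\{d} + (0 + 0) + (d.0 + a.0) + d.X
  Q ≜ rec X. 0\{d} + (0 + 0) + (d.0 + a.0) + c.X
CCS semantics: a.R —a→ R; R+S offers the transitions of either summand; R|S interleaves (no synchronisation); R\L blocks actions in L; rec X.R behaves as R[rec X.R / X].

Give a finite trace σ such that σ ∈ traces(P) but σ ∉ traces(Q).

da

P's transition system — 2 states:
  p0 = rec X. 0\{d} + (0 + 0) + (d.0 + a.0) + d.X :: -a-> p1, -d-> p0, -d-> p1
  p1 = 0 :: ∅
Q's transition system — 2 states:
  q0 = rec X. 0\{d} + (0 + 0) + (d.0 + a.0) + c.X :: -a-> q1, -c-> q0, -d-> q1
  q1 = 0 :: ∅
Run σ = ⟨da⟩ on P: start {p0}
  after d @ step 1: {p0, p1}
  after a @ step 2: {p1}
  ✓ P
Run σ = ⟨da⟩ on Q: start {q0}
  after d @ step 1: {q1}
  after a @ step 2: no successor for Q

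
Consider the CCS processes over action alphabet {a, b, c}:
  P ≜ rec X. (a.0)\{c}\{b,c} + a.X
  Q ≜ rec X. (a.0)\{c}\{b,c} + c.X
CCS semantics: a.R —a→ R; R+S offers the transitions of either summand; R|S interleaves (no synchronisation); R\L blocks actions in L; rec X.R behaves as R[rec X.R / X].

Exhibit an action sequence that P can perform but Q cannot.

LTS(P): 2 reachable states
  s0 = rec X. (a.0)\{c}\{b,c} + a.X :: =a=> s0, =a=> s1
  s1 = 0\{c}\{b,c} :: deadlocked
LTS(Q): 2 reachable states
  t0 = rec X. (a.0)\{c}\{b,c} + c.X :: =a=> t1, =c=> t0
  t1 = 0\{c}\{b,c} :: deadlocked
Trace ⟨aa⟩ through P, begin at {s0}:
  step 1 (a): {s0, s1}
  step 2 (a): {s0, s1}
  ✓ P
Trace ⟨aa⟩ through Q, begin at {t0}:
  step 1 (a): {t1}
  step 2 (a): no successor for Q

aa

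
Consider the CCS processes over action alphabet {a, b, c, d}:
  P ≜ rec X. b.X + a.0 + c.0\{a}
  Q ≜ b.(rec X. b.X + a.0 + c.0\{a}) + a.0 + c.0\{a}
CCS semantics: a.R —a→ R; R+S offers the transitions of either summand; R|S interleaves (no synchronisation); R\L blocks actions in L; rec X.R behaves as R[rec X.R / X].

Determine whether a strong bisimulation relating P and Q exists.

P ~ Q

P's transition system — 3 states:
  p0 = rec X. b.X + a.0 + c.0\{a} :: ··a··> p1, ··b··> p0, ··c··> p2
  p1 = 0 :: stopped
  p2 = 0\{a} :: stopped
Q's transition system — 4 states:
  q0 = b.(rec X. b.X + a.0 + c.0\{a}) + a.0 + c.0\{a} :: ··a··> q1, ··b··> q2, ··c··> q3
  q1 = 0 :: stopped
  q2 = rec X. b.X + a.0 + c.0\{a} :: ··a··> q1, ··b··> q2, ··c··> q3
  q3 = 0\{a} :: stopped
Coarsest stable partition (strong bisimilarity classes):
  B0 = {p0, q0, q2}
  B1 = {p1, p2, q1, q3}
p0 ∈ B0, q0 ∈ B0 → same block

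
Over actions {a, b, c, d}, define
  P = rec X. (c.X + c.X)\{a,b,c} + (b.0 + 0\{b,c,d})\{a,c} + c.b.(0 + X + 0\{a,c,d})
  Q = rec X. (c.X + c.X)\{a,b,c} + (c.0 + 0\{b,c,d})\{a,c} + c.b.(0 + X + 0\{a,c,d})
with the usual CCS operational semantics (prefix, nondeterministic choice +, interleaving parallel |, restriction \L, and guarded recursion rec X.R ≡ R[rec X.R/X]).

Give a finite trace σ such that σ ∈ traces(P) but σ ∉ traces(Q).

b

LTS(P): 4 reachable states
  p0 = rec X. (c.X + c.X)\{a,b,c} + (b.0 + 0\{b,c,d})\{a,c} + c.b.(0 + X + 0\{a,c,d}) has moves —b→ p1, —c→ p2
  p1 = 0\{a,c} has moves deadlocked
  p2 = b.(0 + (rec X. (c.X + c.X)\{a,b,c} + (b.0 + 0\{b,c,d})\{a,c} + c.b.(0 + X + 0\{a,c,d})) + 0\{a,c,d}) has moves —b→ p3
  p3 = 0 + (rec X. (c.X + c.X)\{a,b,c} + (b.0 + 0\{b,c,d})\{a,c} + c.b.(0 + X + 0\{a,c,d})) + 0\{a,c,d} has moves —b→ p1, —c→ p2
LTS(Q): 3 reachable states
  q0 = rec X. (c.X + c.X)\{a,b,c} + (c.0 + 0\{b,c,d})\{a,c} + c.b.(0 + X + 0\{a,c,d}) has moves —c→ q1
  q1 = b.(0 + (rec X. (c.X + c.X)\{a,b,c} + (c.0 + 0\{b,c,d})\{a,c} + c.b.(0 + X + 0\{a,c,d})) + 0\{a,c,d}) has moves —b→ q2
  q2 = 0 + (rec X. (c.X + c.X)\{a,b,c} + (c.0 + 0\{b,c,d})\{a,c} + c.b.(0 + X + 0\{a,c,d})) + 0\{a,c,d} has moves —c→ q1
Trace ⟨b⟩ through P, begin at {p0}:
  [1] b ⇒ {p1}
  P completes σ.
Trace ⟨b⟩ through Q, begin at {q0}:
  [1] b ⇒ no successor for Q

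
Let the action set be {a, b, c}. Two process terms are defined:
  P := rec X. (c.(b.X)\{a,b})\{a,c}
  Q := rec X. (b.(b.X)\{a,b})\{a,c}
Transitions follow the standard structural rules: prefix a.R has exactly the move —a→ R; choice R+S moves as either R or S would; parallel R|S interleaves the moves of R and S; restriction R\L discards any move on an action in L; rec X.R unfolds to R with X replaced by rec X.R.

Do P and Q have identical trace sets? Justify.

P's transition system — 1 states:
  u0 = rec X. (c.(b.X)\{a,b})\{a,c} | (no moves)
Q's transition system — 2 states:
  v0 = rec X. (b.(b.X)\{a,b})\{a,c} | —b→ v1
  v1 = (b.(rec X. (b.(b.X)\{a,b})\{a,c}))\{a,b}\{a,c} | (no moves)
Run σ = ⟨b⟩ on Q: start {v0}
  [1] b ⇒ {v1}
  — Q admits the full trace.
Run σ = ⟨b⟩ on P: start {u0}
  [1] b ⇒ no successor for P

NO — witness ⟨b⟩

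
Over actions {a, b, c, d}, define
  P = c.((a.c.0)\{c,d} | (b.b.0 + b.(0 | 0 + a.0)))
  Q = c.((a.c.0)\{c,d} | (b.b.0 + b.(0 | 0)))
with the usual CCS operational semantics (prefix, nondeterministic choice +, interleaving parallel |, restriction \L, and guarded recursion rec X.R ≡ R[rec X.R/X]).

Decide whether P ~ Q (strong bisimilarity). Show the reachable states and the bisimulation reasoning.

Reachable graph of P (9 states):
  s0 = c.((a.c.0)\{c,d} | (b.b.0 + b.(0 | 0 + a.0))) | ··c··> s1
  s1 = (a.c.0)\{c,d} | (b.b.0 + b.(0 | 0 + a.0)) | ··a··> s2, ··b··> s3, ··b··> s4
  s2 = (c.0)\{c,d} | (b.b.0 + b.(0 | 0 + a.0)) | ··b··> s5, ··b··> s6
  s3 = (a.c.0)\{c,d} | (0 | 0 + a.0) | ··a··> s5, ··a··> s7
  s4 = (a.c.0)\{c,d} | b.0 | ··a··> s6, ··b··> s7
  s5 = (c.0)\{c,d} | (0 | 0 + a.0) | ··a··> s8
  s6 = (c.0)\{c,d} | b.0 | ··b··> s8
  s7 = (a.c.0)\{c,d} | 0 | ··a··> s8
  s8 = (c.0)\{c,d} | 0 | ·
Reachable graph of Q (9 states):
  t0 = c.((a.c.0)\{c,d} | (b.b.0 + b.(0 | 0))) | ··c··> t1
  t1 = (a.c.0)\{c,d} | (b.b.0 + b.(0 | 0)) | ··a··> t2, ··b··> t3, ··b··> t4
  t2 = (c.0)\{c,d} | (b.b.0 + b.(0 | 0)) | ··b··> t5, ··b··> t6
  t3 = (a.c.0)\{c,d} | (0 | 0) | ··a··> t5
  t4 = (a.c.0)\{c,d} | b.0 | ··a··> t6, ··b··> t7
  t5 = (c.0)\{c,d} | (0 | 0) | ·
  t6 = (c.0)\{c,d} | b.0 | ··b··> t8
  t7 = (a.c.0)\{c,d} | 0 | ··a··> t8
  t8 = (c.0)\{c,d} | 0 | ·
Partition-refinement fixed point:
  B0 = {s0}
  B1 = {s1}
  B2 = {s4, t4}
  B3 = {s5, s7, t3, t7}
  B4 = {s8, t5, t8}
  B5 = {s6, t6}
  B6 = {s2}
  B7 = {s3}
  B8 = {t0}
  B9 = {t1}
  B10 = {t2}
s0 ∈ B0, t0 ∈ B8 → different blocks

P ≁ Q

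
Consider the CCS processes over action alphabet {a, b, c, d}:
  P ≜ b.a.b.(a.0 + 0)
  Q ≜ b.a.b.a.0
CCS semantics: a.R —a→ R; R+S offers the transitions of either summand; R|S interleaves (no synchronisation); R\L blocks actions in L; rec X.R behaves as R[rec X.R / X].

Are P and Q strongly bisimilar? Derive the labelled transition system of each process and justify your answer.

P ~ Q

Reachable graph of P (5 states):
  u0 = b.a.b.(a.0 + 0) | =b=> u1
  u1 = a.b.(a.0 + 0) | =a=> u2
  u2 = b.(a.0 + 0) | =b=> u3
  u3 = a.0 + 0 | =a=> u4
  u4 = 0 | ·
Reachable graph of Q (5 states):
  v0 = b.a.b.a.0 | =b=> v1
  v1 = a.b.a.0 | =a=> v2
  v2 = b.a.0 | =b=> v3
  v3 = a.0 | =a=> v4
  v4 = 0 | ·
Coarsest stable partition (strong bisimilarity classes):
  B0 = {u0, v0}
  B1 = {u1, v1}
  B2 = {u2, v2}
  B3 = {u3, v3}
  B4 = {u4, v4}
u0 ∈ B0, v0 ∈ B0 → same block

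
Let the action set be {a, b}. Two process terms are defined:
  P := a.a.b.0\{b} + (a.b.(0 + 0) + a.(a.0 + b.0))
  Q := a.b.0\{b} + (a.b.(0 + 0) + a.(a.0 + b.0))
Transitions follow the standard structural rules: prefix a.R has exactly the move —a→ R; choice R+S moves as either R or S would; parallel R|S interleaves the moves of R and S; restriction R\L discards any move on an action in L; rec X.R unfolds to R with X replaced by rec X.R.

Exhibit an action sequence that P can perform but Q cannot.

LTS(P): 8 reachable states
  u0 = a.a.b.0\{b} + (a.b.(0 + 0) + a.(a.0 + b.0)) | —a→ u1, —a→ u2, —a→ u3
  u1 = a.0 + b.0 | —a→ u4, —b→ u4
  u2 = a.b.0\{b} | —a→ u5
  u3 = b.(0 + 0) | —b→ u6
  u4 = 0 | stopped
  u5 = b.0\{b} | —b→ u7
  u6 = 0 + 0 | stopped
  u7 = 0\{b} | stopped
LTS(Q): 7 reachable states
  v0 = a.b.0\{b} + (a.b.(0 + 0) + a.(a.0 + b.0)) | —a→ v1, —a→ v2, —a→ v3
  v1 = a.0 + b.0 | —a→ v4, —b→ v4
  v2 = b.(0 + 0) | —b→ v5
  v3 = b.0\{b} | —b→ v6
  v4 = 0 | stopped
  v5 = 0 + 0 | stopped
  v6 = 0\{b} | stopped
Executing aab from P (initial set {u0}):
  after a @ step 1: {u1, u2, u3}
  after a @ step 2: {u4, u5}
  after b @ step 3: {u7}
  ✓ P
Executing aab from Q (initial set {v0}):
  after a @ step 1: {v1, v2, v3}
  after a @ step 2: {v4}
  after b @ step 3: ∅ (Q stuck)

aab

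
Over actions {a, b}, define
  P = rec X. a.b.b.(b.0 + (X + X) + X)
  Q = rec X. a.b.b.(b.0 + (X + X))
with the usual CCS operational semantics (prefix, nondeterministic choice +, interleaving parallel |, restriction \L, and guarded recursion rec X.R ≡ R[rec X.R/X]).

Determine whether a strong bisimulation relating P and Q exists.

bisimilar

P's transition system — 5 states:
  s0 = rec X. a.b.b.(b.0 + (X + X) + X) | --a--▸ s1
  s1 = b.b.(b.0 + ((rec X. a.b.b.(b.0 + (X + X) + X)) + (rec X. a.b.b.(b.0 + (X + X) + X))) + (rec X. a.b.b.(b.0 + (X + X) + X))) | --b--▸ s2
  s2 = b.(b.0 + ((rec X. a.b.b.(b.0 + (X + X) + X)) + (rec X. a.b.b.(b.0 + (X + X) + X))) + (rec X. a.b.b.(b.0 + (X + X) + X))) | --b--▸ s3
  s3 = b.0 + ((rec X. a.b.b.(b.0 + (X + X) + X)) + (rec X. a.b.b.(b.0 + (X + X) + X))) + (rec X. a.b.b.(b.0 + (X + X) + X)) | --a--▸ s1, --b--▸ s4
  s4 = 0 | (no moves)
Q's transition system — 5 states:
  t0 = rec X. a.b.b.(b.0 + (X + X)) | --a--▸ t1
  t1 = b.b.(b.0 + ((rec X. a.b.b.(b.0 + (X + X))) + (rec X. a.b.b.(b.0 + (X + X))))) | --b--▸ t2
  t2 = b.(b.0 + ((rec X. a.b.b.(b.0 + (X + X))) + (rec X. a.b.b.(b.0 + (X + X))))) | --b--▸ t3
  t3 = b.0 + ((rec X. a.b.b.(b.0 + (X + X))) + (rec X. a.b.b.(b.0 + (X + X)))) | --a--▸ t1, --b--▸ t4
  t4 = 0 | (no moves)
Partition-refinement fixed point:
  B0 = {s0, t0}
  B1 = {s1, t1}
  B2 = {s2, t2}
  B3 = {s3, t3}
  B4 = {s4, t4}
s0 ∈ B0, t0 ∈ B0 → same block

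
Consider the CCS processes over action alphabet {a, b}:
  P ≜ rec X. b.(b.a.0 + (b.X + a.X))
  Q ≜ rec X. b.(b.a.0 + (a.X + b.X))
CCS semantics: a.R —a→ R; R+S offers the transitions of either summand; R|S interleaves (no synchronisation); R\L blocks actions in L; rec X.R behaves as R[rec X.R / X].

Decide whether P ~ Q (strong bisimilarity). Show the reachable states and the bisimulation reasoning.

Reachable graph of P (4 states):
  p0 = rec X. b.(b.a.0 + (b.X + a.X)) ⊢ -b-> p1
  p1 = b.a.0 + (b.(rec X. b.(b.a.0 + (b.X + a.X))) + a.(rec X. b.(b.a.0 + (b.X + a.X)))) ⊢ -a-> p0, -b-> p0, -b-> p2
  p2 = a.0 ⊢ -a-> p3
  p3 = 0 ⊢ ∅
Reachable graph of Q (4 states):
  q0 = rec X. b.(b.a.0 + (a.X + b.X)) ⊢ -b-> q1
  q1 = b.a.0 + (a.(rec X. b.(b.a.0 + (a.X + b.X))) + b.(rec X. b.(b.a.0 + (a.X + b.X)))) ⊢ -a-> q0, -b-> q0, -b-> q2
  q2 = a.0 ⊢ -a-> q3
  q3 = 0 ⊢ ∅
Bisimilarity quotient blocks:
  B0 = {p0, q0}
  B1 = {p1, q1}
  B2 = {p2, q2}
  B3 = {p3, q3}
p0 ∈ B0, q0 ∈ B0 → same block

P ~ Q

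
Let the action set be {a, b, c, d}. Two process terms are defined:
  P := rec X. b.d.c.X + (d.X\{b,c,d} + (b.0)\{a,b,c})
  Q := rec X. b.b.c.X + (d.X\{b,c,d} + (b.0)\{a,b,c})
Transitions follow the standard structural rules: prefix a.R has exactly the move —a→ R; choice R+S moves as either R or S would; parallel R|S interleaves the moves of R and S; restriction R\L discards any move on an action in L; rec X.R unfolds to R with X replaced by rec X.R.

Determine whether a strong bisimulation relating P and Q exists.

NO

LTS(P): 4 reachable states
  s0 = rec X. b.d.c.X + (d.X\{b,c,d} + (b.0)\{a,b,c}) → -b-> s1, -d-> s2
  s1 = d.c.(rec X. b.d.c.X + (d.X\{b,c,d} + (b.0)\{a,b,c})) → -d-> s3
  s2 = (rec X. b.d.c.X + (d.X\{b,c,d} + (b.0)\{a,b,c}))\{b,c,d} → ·
  s3 = c.(rec X. b.d.c.X + (d.X\{b,c,d} + (b.0)\{a,b,c})) → -c-> s0
LTS(Q): 4 reachable states
  t0 = rec X. b.b.c.X + (d.X\{b,c,d} + (b.0)\{a,b,c}) → -b-> t1, -d-> t2
  t1 = b.c.(rec X. b.b.c.X + (d.X\{b,c,d} + (b.0)\{a,b,c})) → -b-> t3
  t2 = (rec X. b.b.c.X + (d.X\{b,c,d} + (b.0)\{a,b,c}))\{b,c,d} → ·
  t3 = c.(rec X. b.b.c.X + (d.X\{b,c,d} + (b.0)\{a,b,c})) → -c-> t0
Coarsest stable partition (strong bisimilarity classes):
  B0 = {s0}
  B1 = {s1}
  B2 = {s3}
  B3 = {s2, t2}
  B4 = {t0}
  B5 = {t1}
  B6 = {t3}
s0 ∈ B0, t0 ∈ B4 → different blocks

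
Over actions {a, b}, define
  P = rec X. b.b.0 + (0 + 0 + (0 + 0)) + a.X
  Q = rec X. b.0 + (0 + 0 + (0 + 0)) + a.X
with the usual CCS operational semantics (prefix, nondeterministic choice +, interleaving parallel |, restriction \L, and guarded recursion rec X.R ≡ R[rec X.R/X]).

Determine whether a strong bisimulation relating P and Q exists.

P ≁ Q

P's transition system — 3 states:
  u0 = rec X. b.b.0 + (0 + 0 + (0 + 0)) + a.X ⊢ —a→ u0, —b→ u1
  u1 = b.0 ⊢ —b→ u2
  u2 = 0 ⊢ stopped
Q's transition system — 2 states:
  v0 = rec X. b.0 + (0 + 0 + (0 + 0)) + a.X ⊢ —a→ v0, —b→ v1
  v1 = 0 ⊢ stopped
Partition-refinement fixed point:
  B0 = {u0}
  B1 = {u1}
  B2 = {u2, v1}
  B3 = {v0}
u0 ∈ B0, v0 ∈ B3 → different blocks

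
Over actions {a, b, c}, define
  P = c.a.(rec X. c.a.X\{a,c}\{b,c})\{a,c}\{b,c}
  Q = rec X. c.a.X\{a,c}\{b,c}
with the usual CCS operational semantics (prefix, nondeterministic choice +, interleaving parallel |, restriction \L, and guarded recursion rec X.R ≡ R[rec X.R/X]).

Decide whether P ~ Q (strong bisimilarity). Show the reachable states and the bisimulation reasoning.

bisimilar

Reachable graph of P (3 states):
  p0 = c.a.(rec X. c.a.X\{a,c}\{b,c})\{a,c}\{b,c} ⊢ ··c··> p1
  p1 = a.(rec X. c.a.X\{a,c}\{b,c})\{a,c}\{b,c} ⊢ ··a··> p2
  p2 = (rec X. c.a.X\{a,c}\{b,c})\{a,c}\{b,c} ⊢ stopped
Reachable graph of Q (3 states):
  q0 = rec X. c.a.X\{a,c}\{b,c} ⊢ ··c··> q1
  q1 = a.(rec X. c.a.X\{a,c}\{b,c})\{a,c}\{b,c} ⊢ ··a··> q2
  q2 = (rec X. c.a.X\{a,c}\{b,c})\{a,c}\{b,c} ⊢ stopped
Partition-refinement fixed point:
  B0 = {p0, q0}
  B1 = {p1, q1}
  B2 = {p2, q2}
p0 ∈ B0, q0 ∈ B0 → same block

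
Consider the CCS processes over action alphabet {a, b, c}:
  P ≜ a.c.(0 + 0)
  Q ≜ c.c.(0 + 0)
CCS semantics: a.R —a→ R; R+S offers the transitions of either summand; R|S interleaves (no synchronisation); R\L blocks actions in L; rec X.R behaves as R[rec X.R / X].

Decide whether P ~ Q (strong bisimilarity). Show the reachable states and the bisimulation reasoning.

P ≁ Q

Reachable graph of P (3 states):
  u0 = a.c.(0 + 0) | -a-> u1
  u1 = c.(0 + 0) | -c-> u2
  u2 = 0 + 0 | ∅
Reachable graph of Q (3 states):
  v0 = c.c.(0 + 0) | -c-> v1
  v1 = c.(0 + 0) | -c-> v2
  v2 = 0 + 0 | ∅
Coarsest stable partition (strong bisimilarity classes):
  B0 = {u0}
  B1 = {u1, v1}
  B2 = {u2, v2}
  B3 = {v0}
u0 ∈ B0, v0 ∈ B3 → different blocks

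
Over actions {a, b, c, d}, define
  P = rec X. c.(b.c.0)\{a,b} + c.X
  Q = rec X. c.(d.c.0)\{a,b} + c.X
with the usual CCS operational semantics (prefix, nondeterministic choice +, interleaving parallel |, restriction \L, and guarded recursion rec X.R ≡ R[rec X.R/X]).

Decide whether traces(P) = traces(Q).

Reachable graph of P (2 states):
  p0 = rec X. c.(b.c.0)\{a,b} + c.X has moves -c-> p0, -c-> p1
  p1 = (b.c.0)\{a,b} has moves deadlocked
Reachable graph of Q (4 states):
  q0 = rec X. c.(d.c.0)\{a,b} + c.X has moves -c-> q0, -c-> q1
  q1 = (d.c.0)\{a,b} has moves -d-> q2
  q2 = (c.0)\{a,b} has moves -c-> q3
  q3 = 0\{a,b} has moves deadlocked
Trace ⟨cd⟩ through Q, begin at {q0}:
  after c @ step 1: {q0, q1}
  after d @ step 2: {q2}
  ✓ Q
Trace ⟨cd⟩ through P, begin at {p0}:
  after c @ step 1: {p0, p1}
  after d @ step 2: no successor for P

traces(P) ≠ traces(Q) — witness ⟨cd⟩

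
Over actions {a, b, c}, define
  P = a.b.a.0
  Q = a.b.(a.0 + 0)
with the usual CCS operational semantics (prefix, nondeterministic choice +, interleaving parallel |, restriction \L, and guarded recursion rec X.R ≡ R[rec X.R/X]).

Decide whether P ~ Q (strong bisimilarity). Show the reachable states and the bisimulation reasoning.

P's transition system — 4 states:
  m0 = a.b.a.0 has moves =a=> m1
  m1 = b.a.0 has moves =b=> m2
  m2 = a.0 has moves =a=> m3
  m3 = 0 has moves stopped
Q's transition system — 4 states:
  n0 = a.b.(a.0 + 0) has moves =a=> n1
  n1 = b.(a.0 + 0) has moves =b=> n2
  n2 = a.0 + 0 has moves =a=> n3
  n3 = 0 has moves stopped
Partition-refinement fixed point:
  B0 = {m0, n0}
  B1 = {m1, n1}
  B2 = {m2, n2}
  B3 = {m3, n3}
m0 ∈ B0, n0 ∈ B0 → same block

P ~ Q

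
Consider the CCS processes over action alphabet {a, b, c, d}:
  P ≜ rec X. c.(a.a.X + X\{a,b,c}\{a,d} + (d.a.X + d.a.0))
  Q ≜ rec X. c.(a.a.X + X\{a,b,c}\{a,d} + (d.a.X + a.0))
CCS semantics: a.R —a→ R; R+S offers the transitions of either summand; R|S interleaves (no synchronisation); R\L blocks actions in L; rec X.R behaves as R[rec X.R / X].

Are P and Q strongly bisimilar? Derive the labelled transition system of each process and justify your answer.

P's transition system — 5 states:
  s0 = rec X. c.(a.a.X + X\{a,b,c}\{a,d} + (d.a.X + d.a.0)) ⊢ ··c··> s1
  s1 = a.a.(rec X. c.(a.a.X + X\{a,b,c}\{a,d} + (d.a.X + d.a.0))) + (rec X. c.(a.a.X + X\{a,b,c}\{a,d} + (d.a.X + d.a.0)))\{a,b,c}\{a,d} + (d.a.(rec X. c.(a.a.X + X\{a,b,c}\{a,d} + (d.a.X + d.a.0))) + d.a.0) ⊢ ··a··> s2, ··d··> s2, ··d··> s3
  s2 = a.(rec X. c.(a.a.X + X\{a,b,c}\{a,d} + (d.a.X + d.a.0))) ⊢ ··a··> s0
  s3 = a.0 ⊢ ··a··> s4
  s4 = 0 ⊢ (no moves)
Q's transition system — 4 states:
  t0 = rec X. c.(a.a.X + X\{a,b,c}\{a,d} + (d.a.X + a.0)) ⊢ ··c··> t1
  t1 = a.a.(rec X. c.(a.a.X + X\{a,b,c}\{a,d} + (d.a.X + a.0))) + (rec X. c.(a.a.X + X\{a,b,c}\{a,d} + (d.a.X + a.0)))\{a,b,c}\{a,d} + (d.a.(rec X. c.(a.a.X + X\{a,b,c}\{a,d} + (d.a.X + a.0))) + a.0) ⊢ ··a··> t2, ··a··> t3, ··d··> t3
  t2 = 0 ⊢ (no moves)
  t3 = a.(rec X. c.(a.a.X + X\{a,b,c}\{a,d} + (d.a.X + a.0))) ⊢ ··a··> t0
Coarsest stable partition (strong bisimilarity classes):
  B0 = {s0}
  B1 = {s1}
  B2 = {s3}
  B3 = {s4, t2}
  B4 = {s2}
  B5 = {t0}
  B6 = {t1}
  B7 = {t3}
s0 ∈ B0, t0 ∈ B5 → different blocks

P ≁ Q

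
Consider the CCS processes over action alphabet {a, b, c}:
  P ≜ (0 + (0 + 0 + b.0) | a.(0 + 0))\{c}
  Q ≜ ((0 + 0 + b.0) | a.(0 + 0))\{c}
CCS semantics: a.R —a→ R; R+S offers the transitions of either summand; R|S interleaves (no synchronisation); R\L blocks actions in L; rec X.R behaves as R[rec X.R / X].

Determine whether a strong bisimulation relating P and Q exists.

LTS(P): 4 reachable states
  m0 = (0 + (0 + 0 + b.0) | a.(0 + 0))\{c} | —a→ m1, —b→ m2
  m1 = ((0 + 0 + b.0) | (0 + 0))\{c} | —b→ m3
  m2 = (0 | a.(0 + 0))\{c} | —a→ m3
  m3 = (0 | (0 + 0))\{c} | ·
LTS(Q): 4 reachable states
  n0 = ((0 + 0 + b.0) | a.(0 + 0))\{c} | —a→ n1, —b→ n2
  n1 = ((0 + 0 + b.0) | (0 + 0))\{c} | —b→ n3
  n2 = (0 | a.(0 + 0))\{c} | —a→ n3
  n3 = (0 | (0 + 0))\{c} | ·
Bisimilarity quotient blocks:
  B0 = {m0, n0}
  B1 = {m1, n1}
  B2 = {m3, n3}
  B3 = {m2, n2}
m0 ∈ B0, n0 ∈ B0 → same block

YES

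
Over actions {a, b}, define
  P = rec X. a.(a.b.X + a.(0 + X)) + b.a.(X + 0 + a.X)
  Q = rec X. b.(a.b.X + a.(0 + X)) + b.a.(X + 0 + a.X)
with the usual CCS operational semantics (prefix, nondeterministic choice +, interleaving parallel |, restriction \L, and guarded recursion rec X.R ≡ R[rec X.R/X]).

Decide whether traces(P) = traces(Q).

LTS(P): 6 reachable states
  s0 = rec X. a.(a.b.X + a.(0 + X)) + b.a.(X + 0 + a.X) ⊢ ··a··> s1, ··b··> s2
  s1 = a.b.(rec X. a.(a.b.X + a.(0 + X)) + b.a.(X + 0 + a.X)) + a.(0 + (rec X. a.(a.b.X + a.(0 + X)) + b.a.(X + 0 + a.X))) ⊢ ··a··> s3, ··a··> s4
  s2 = a.((rec X. a.(a.b.X + a.(0 + X)) + b.a.(X + 0 + a.X)) + 0 + a.(rec X. a.(a.b.X + a.(0 + X)) + b.a.(X + 0 + a.X))) ⊢ ··a··> s5
  s3 = 0 + (rec X. a.(a.b.X + a.(0 + X)) + b.a.(X + 0 + a.X)) ⊢ ··a··> s1, ··b··> s2
  s4 = b.(rec X. a.(a.b.X + a.(0 + X)) + b.a.(X + 0 + a.X)) ⊢ ··b··> s0
  s5 = (rec X. a.(a.b.X + a.(0 + X)) + b.a.(X + 0 + a.X)) + 0 + a.(rec X. a.(a.b.X + a.(0 + X)) + b.a.(X + 0 + a.X)) ⊢ ··a··> s0, ··a··> s1, ··b··> s2
LTS(Q): 6 reachable states
  t0 = rec X. b.(a.b.X + a.(0 + X)) + b.a.(X + 0 + a.X) ⊢ ··b··> t1, ··b··> t2
  t1 = a.((rec X. b.(a.b.X + a.(0 + X)) + b.a.(X + 0 + a.X)) + 0 + a.(rec X. b.(a.b.X + a.(0 + X)) + b.a.(X + 0 + a.X))) ⊢ ··a··> t3
  t2 = a.b.(rec X. b.(a.b.X + a.(0 + X)) + b.a.(X + 0 + a.X)) + a.(0 + (rec X. b.(a.b.X + a.(0 + X)) + b.a.(X + 0 + a.X))) ⊢ ··a··> t4, ··a··> t5
  t3 = (rec X. b.(a.b.X + a.(0 + X)) + b.a.(X + 0 + a.X)) + 0 + a.(rec X. b.(a.b.X + a.(0 + X)) + b.a.(X + 0 + a.X)) ⊢ ··a··> t0, ··b··> t1, ··b··> t2
  t4 = 0 + (rec X. b.(a.b.X + a.(0 + X)) + b.a.(X + 0 + a.X)) ⊢ ··b··> t1, ··b··> t2
  t5 = b.(rec X. b.(a.b.X + a.(0 + X)) + b.a.(X + 0 + a.X)) ⊢ ··b··> t0
Executing a from P (initial set {s0}):
  [1] a ⇒ {s1}
  — P admits the full trace.
Executing a from Q (initial set {t0}):
  [1] a ⇒ no successor for Q

NO — witness ⟨a⟩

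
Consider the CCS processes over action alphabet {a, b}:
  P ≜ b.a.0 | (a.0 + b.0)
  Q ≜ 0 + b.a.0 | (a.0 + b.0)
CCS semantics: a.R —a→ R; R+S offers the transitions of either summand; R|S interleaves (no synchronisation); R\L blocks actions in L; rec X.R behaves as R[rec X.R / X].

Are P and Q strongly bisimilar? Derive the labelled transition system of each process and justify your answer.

P's transition system — 6 states:
  p0 = b.a.0 | (a.0 + b.0) has moves --a--▸ p1, --b--▸ p1, --b--▸ p2
  p1 = b.a.0 | 0 has moves --b--▸ p3
  p2 = a.0 | (a.0 + b.0) has moves --a--▸ p3, --a--▸ p4, --b--▸ p3
  p3 = a.0 | 0 has moves --a--▸ p5
  p4 = 0 | (a.0 + b.0) has moves --a--▸ p5, --b--▸ p5
  p5 = 0 | 0 has moves (no moves)
Q's transition system — 6 states:
  q0 = 0 + b.a.0 | (a.0 + b.0) has moves --a--▸ q1, --b--▸ q1, --b--▸ q2
  q1 = b.a.0 | 0 has moves --b--▸ q3
  q2 = a.0 | (a.0 + b.0) has moves --a--▸ q3, --a--▸ q4, --b--▸ q3
  q3 = a.0 | 0 has moves --a--▸ q5
  q4 = 0 | (a.0 + b.0) has moves --a--▸ q5, --b--▸ q5
  q5 = 0 | 0 has moves (no moves)
Partition-refinement fixed point:
  B0 = {p0, q0}
  B1 = {p1, q1}
  B2 = {p3, q3}
  B3 = {p5, q5}
  B4 = {p2, q2}
  B5 = {p4, q4}
p0 ∈ B0, q0 ∈ B0 → same block

YES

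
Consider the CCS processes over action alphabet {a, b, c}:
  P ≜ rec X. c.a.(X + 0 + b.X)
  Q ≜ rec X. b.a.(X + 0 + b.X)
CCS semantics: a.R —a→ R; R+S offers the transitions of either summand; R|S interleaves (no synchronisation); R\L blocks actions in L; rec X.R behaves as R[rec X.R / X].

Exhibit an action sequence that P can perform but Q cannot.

c

Reachable graph of P (3 states):
  u0 = rec X. c.a.(X + 0 + b.X) | ··c··> u1
  u1 = a.((rec X. c.a.(X + 0 + b.X)) + 0 + b.(rec X. c.a.(X + 0 + b.X))) | ··a··> u2
  u2 = (rec X. c.a.(X + 0 + b.X)) + 0 + b.(rec X. c.a.(X + 0 + b.X)) | ··b··> u0, ··c··> u1
Reachable graph of Q (3 states):
  v0 = rec X. b.a.(X + 0 + b.X) | ··b··> v1
  v1 = a.((rec X. b.a.(X + 0 + b.X)) + 0 + b.(rec X. b.a.(X + 0 + b.X))) | ··a··> v2
  v2 = (rec X. b.a.(X + 0 + b.X)) + 0 + b.(rec X. b.a.(X + 0 + b.X)) | ··b··> v0, ··b··> v1
Run σ = ⟨c⟩ on P: start {u0}
  [1] c ⇒ {u1}
  — P admits the full trace.
Run σ = ⟨c⟩ on Q: start {v0}
  [1] c ⇒ ∅  — Q cannot continue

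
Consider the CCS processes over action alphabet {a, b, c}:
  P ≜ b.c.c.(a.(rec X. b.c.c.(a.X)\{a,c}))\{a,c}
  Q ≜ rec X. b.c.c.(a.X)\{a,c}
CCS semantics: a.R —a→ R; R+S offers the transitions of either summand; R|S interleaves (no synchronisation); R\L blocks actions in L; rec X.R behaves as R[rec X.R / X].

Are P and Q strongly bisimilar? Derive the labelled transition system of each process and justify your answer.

P's transition system — 4 states:
  p0 = b.c.c.(a.(rec X. b.c.c.(a.X)\{a,c}))\{a,c} | =b=> p1
  p1 = c.c.(a.(rec X. b.c.c.(a.X)\{a,c}))\{a,c} | =c=> p2
  p2 = c.(a.(rec X. b.c.c.(a.X)\{a,c}))\{a,c} | =c=> p3
  p3 = (a.(rec X. b.c.c.(a.X)\{a,c}))\{a,c} | stopped
Q's transition system — 4 states:
  q0 = rec X. b.c.c.(a.X)\{a,c} | =b=> q1
  q1 = c.c.(a.(rec X. b.c.c.(a.X)\{a,c}))\{a,c} | =c=> q2
  q2 = c.(a.(rec X. b.c.c.(a.X)\{a,c}))\{a,c} | =c=> q3
  q3 = (a.(rec X. b.c.c.(a.X)\{a,c}))\{a,c} | stopped
Coarsest stable partition (strong bisimilarity classes):
  B0 = {p0, q0}
  B1 = {p1, q1}
  B2 = {p2, q2}
  B3 = {p3, q3}
p0 ∈ B0, q0 ∈ B0 → same block

YES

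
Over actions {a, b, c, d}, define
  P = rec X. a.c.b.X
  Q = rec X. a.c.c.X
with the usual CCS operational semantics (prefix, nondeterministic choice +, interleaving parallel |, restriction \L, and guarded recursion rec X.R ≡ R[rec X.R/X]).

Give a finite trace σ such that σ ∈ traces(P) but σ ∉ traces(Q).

acb

LTS(P): 3 reachable states
  u0 = rec X. a.c.b.X ⊢ -a-> u1
  u1 = c.b.(rec X. a.c.b.X) ⊢ -c-> u2
  u2 = b.(rec X. a.c.b.X) ⊢ -b-> u0
LTS(Q): 3 reachable states
  v0 = rec X. a.c.c.X ⊢ -a-> v1
  v1 = c.c.(rec X. a.c.c.X) ⊢ -c-> v2
  v2 = c.(rec X. a.c.c.X) ⊢ -c-> v0
Run σ = ⟨acb⟩ on P: start {u0}
  step 1 (a): {u1}
  step 2 (c): {u2}
  step 3 (b): {u0}
  ✓ P
Run σ = ⟨acb⟩ on Q: start {v0}
  step 1 (a): {v1}
  step 2 (c): {v2}
  step 3 (b): ∅  — Q cannot continue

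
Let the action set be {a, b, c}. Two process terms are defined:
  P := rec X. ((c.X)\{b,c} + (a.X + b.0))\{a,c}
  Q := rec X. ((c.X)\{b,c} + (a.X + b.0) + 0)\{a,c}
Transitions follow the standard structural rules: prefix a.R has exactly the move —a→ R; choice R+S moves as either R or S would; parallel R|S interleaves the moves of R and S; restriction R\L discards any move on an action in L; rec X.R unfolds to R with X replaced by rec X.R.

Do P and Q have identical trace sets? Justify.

LTS(P): 2 reachable states
  p0 = rec X. ((c.X)\{b,c} + (a.X + b.0))\{a,c} :: —b→ p1
  p1 = 0\{a,c} :: ·
LTS(Q): 2 reachable states
  q0 = rec X. ((c.X)\{b,c} + (a.X + b.0) + 0)\{a,c} :: —b→ q1
  q1 = 0\{a,c} :: ·
Partition-refinement fixed point:
  B0 = {p0, q0}
  B1 = {p1, q1}
p0 ∈ B0, q0 ∈ B0 → same block
Bisimilar ⇒ trace-equivalent.

YES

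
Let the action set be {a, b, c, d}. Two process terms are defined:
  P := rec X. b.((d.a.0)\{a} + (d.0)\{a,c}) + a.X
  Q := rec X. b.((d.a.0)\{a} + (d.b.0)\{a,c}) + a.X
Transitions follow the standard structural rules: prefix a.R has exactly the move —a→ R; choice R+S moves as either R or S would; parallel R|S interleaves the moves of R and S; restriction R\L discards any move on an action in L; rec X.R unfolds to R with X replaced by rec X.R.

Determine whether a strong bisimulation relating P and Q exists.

NO

Reachable graph of P (4 states):
  s0 = rec X. b.((d.a.0)\{a} + (d.0)\{a,c}) + a.X :: --a--▸ s0, --b--▸ s1
  s1 = (d.a.0)\{a} + (d.0)\{a,c} :: --d--▸ s2, --d--▸ s3
  s2 = (a.0)\{a} :: stopped
  s3 = 0\{a,c} :: stopped
Reachable graph of Q (5 states):
  t0 = rec X. b.((d.a.0)\{a} + (d.b.0)\{a,c}) + a.X :: --a--▸ t0, --b--▸ t1
  t1 = (d.a.0)\{a} + (d.b.0)\{a,c} :: --d--▸ t2, --d--▸ t3
  t2 = (a.0)\{a} :: stopped
  t3 = (b.0)\{a,c} :: --b--▸ t4
  t4 = 0\{a,c} :: stopped
Bisimilarity quotient blocks:
  B0 = {s0}
  B1 = {s1}
  B2 = {s2, s3, t2, t4}
  B3 = {t0}
  B4 = {t1}
  B5 = {t3}
s0 ∈ B0, t0 ∈ B3 → different blocks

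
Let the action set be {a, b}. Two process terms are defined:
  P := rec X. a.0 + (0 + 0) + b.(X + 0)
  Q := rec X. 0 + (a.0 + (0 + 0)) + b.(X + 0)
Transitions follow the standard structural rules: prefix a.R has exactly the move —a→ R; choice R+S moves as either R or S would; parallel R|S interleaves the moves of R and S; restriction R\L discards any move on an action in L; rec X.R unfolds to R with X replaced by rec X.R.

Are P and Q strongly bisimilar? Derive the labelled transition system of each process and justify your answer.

P ~ Q

LTS(P): 3 reachable states
  p0 = rec X. a.0 + (0 + 0) + b.(X + 0) → -a-> p1, -b-> p2
  p1 = 0 → (no moves)
  p2 = (rec X. a.0 + (0 + 0) + b.(X + 0)) + 0 → -a-> p1, -b-> p2
LTS(Q): 3 reachable states
  q0 = rec X. 0 + (a.0 + (0 + 0)) + b.(X + 0) → -a-> q1, -b-> q2
  q1 = 0 → (no moves)
  q2 = (rec X. 0 + (a.0 + (0 + 0)) + b.(X + 0)) + 0 → -a-> q1, -b-> q2
Bisimilarity quotient blocks:
  B0 = {p0, p2, q0, q2}
  B1 = {p1, q1}
p0 ∈ B0, q0 ∈ B0 → same block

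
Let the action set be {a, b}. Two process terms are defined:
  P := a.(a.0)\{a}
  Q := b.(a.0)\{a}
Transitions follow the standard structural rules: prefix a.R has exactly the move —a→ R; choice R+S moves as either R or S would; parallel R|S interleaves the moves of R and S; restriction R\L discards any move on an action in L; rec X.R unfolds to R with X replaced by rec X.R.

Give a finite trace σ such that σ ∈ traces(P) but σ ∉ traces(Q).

LTS(P): 2 reachable states
  u0 = a.(a.0)\{a} → --a--▸ u1
  u1 = (a.0)\{a} → deadlocked
LTS(Q): 2 reachable states
  v0 = b.(a.0)\{a} → --b--▸ v1
  v1 = (a.0)\{a} → deadlocked
Run σ = ⟨a⟩ on P: start {u0}
  step 1 (a): {u1}
  ✓ P
Run σ = ⟨a⟩ on Q: start {v0}
  step 1 (a): ∅ (Q stuck)

a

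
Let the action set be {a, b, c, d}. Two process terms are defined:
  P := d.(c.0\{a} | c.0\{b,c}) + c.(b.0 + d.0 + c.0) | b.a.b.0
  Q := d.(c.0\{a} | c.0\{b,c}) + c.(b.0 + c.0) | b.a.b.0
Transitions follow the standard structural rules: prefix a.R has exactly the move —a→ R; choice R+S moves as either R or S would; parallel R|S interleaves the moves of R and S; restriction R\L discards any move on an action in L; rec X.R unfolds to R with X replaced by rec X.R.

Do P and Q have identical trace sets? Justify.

traces(P) ≠ traces(Q) — witness ⟨cd⟩

P's transition system — 16 states:
  p0 = d.(c.0\{a} | c.0\{b,c}) + c.(b.0 + d.0 + c.0) | b.a.b.0 has moves --b--▸ p1, --c--▸ p2, --d--▸ p3
  p1 = c.(b.0 + d.0 + c.0) | a.b.0 has moves --a--▸ p4, --c--▸ p5
  p2 = (b.0 + d.0 + c.0) | b.a.b.0 has moves --b--▸ p5, --b--▸ p6, --c--▸ p6, --d--▸ p6
  p3 = c.0\{a} | c.0\{b,c} has moves --c--▸ p7, --c--▸ p8
  p4 = c.(b.0 + d.0 + c.0) | b.0 has moves --b--▸ p9, --c--▸ p10
  p5 = (b.0 + d.0 + c.0) | a.b.0 has moves --a--▸ p10, --b--▸ p11, --c--▸ p11, --d--▸ p11
  p6 = 0 | b.a.b.0 has moves --b--▸ p11
  p7 = 0\{a} | c.0\{b,c} has moves --c--▸ p12
  p8 = c.0\{a} | 0\{b,c} has moves --c--▸ p12
  p9 = c.(b.0 + d.0 + c.0) | 0 has moves --c--▸ p13
  p10 = (b.0 + d.0 + c.0) | b.0 has moves --b--▸ p13, --b--▸ p14, --c--▸ p14, --d--▸ p14
  p11 = 0 | a.b.0 has moves --a--▸ p14
  p12 = 0\{a} | 0\{b,c} has moves deadlocked
  p13 = (b.0 + d.0 + c.0) | 0 has moves --b--▸ p15, --c--▸ p15, --d--▸ p15
  p14 = 0 | b.0 has moves --b--▸ p15
  p15 = 0 | 0 has moves deadlocked
Q's transition system — 16 states:
  q0 = d.(c.0\{a} | c.0\{b,c}) + c.(b.0 + c.0) | b.a.b.0 has moves --b--▸ q1, --c--▸ q2, --d--▸ q3
  q1 = c.(b.0 + c.0) | a.b.0 has moves --a--▸ q4, --c--▸ q5
  q2 = (b.0 + c.0) | b.a.b.0 has moves --b--▸ q5, --b--▸ q6, --c--▸ q6
  q3 = c.0\{a} | c.0\{b,c} has moves --c--▸ q7, --c--▸ q8
  q4 = c.(b.0 + c.0) | b.0 has moves --b--▸ q9, --c--▸ q10
  q5 = (b.0 + c.0) | a.b.0 has moves --a--▸ q10, --b--▸ q11, --c--▸ q11
  q6 = 0 | b.a.b.0 has moves --b--▸ q11
  q7 = 0\{a} | c.0\{b,c} has moves --c--▸ q12
  q8 = c.0\{a} | 0\{b,c} has moves --c--▸ q12
  q9 = c.(b.0 + c.0) | 0 has moves --c--▸ q13
  q10 = (b.0 + c.0) | b.0 has moves --b--▸ q13, --b--▸ q14, --c--▸ q14
  q11 = 0 | a.b.0 has moves --a--▸ q14
  q12 = 0\{a} | 0\{b,c} has moves deadlocked
  q13 = (b.0 + c.0) | 0 has moves --b--▸ q15, --c--▸ q15
  q14 = 0 | b.0 has moves --b--▸ q15
  q15 = 0 | 0 has moves deadlocked
Trace ⟨cd⟩ through P, begin at {p0}:
  [1] c ⇒ {p2}
  [2] d ⇒ {p6}
  P completes σ.
Trace ⟨cd⟩ through Q, begin at {q0}:
  [1] c ⇒ {q2}
  [2] d ⇒ ∅ (Q stuck)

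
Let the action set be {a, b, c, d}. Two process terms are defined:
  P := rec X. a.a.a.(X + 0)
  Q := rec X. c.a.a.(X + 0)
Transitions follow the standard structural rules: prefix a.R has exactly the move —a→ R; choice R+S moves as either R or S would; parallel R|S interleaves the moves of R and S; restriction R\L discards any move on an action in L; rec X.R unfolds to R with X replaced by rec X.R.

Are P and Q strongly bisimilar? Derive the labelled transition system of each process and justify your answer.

NO

LTS(P): 4 reachable states
  u0 = rec X. a.a.a.(X + 0) ⊢ -a-> u1
  u1 = a.a.((rec X. a.a.a.(X + 0)) + 0) ⊢ -a-> u2
  u2 = a.((rec X. a.a.a.(X + 0)) + 0) ⊢ -a-> u3
  u3 = (rec X. a.a.a.(X + 0)) + 0 ⊢ -a-> u1
LTS(Q): 4 reachable states
  v0 = rec X. c.a.a.(X + 0) ⊢ -c-> v1
  v1 = a.a.((rec X. c.a.a.(X + 0)) + 0) ⊢ -a-> v2
  v2 = a.((rec X. c.a.a.(X + 0)) + 0) ⊢ -a-> v3
  v3 = (rec X. c.a.a.(X + 0)) + 0 ⊢ -c-> v1
Partition-refinement fixed point:
  B0 = {u0, u1, u2, u3}
  B1 = {v0, v3}
  B2 = {v1}
  B3 = {v2}
u0 ∈ B0, v0 ∈ B1 → different blocks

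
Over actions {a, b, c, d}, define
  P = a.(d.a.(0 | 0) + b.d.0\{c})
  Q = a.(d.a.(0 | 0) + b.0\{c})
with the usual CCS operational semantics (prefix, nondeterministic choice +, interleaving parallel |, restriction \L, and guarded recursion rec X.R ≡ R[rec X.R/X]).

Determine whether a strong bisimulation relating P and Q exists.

NO

LTS(P): 6 reachable states
  p0 = a.(d.a.(0 | 0) + b.d.0\{c}) ⊢ =a=> p1
  p1 = d.a.(0 | 0) + b.d.0\{c} ⊢ =b=> p2, =d=> p3
  p2 = d.0\{c} ⊢ =d=> p4
  p3 = a.(0 | 0) ⊢ =a=> p5
  p4 = 0\{c} ⊢ ∅
  p5 = 0 | 0 ⊢ ∅
LTS(Q): 5 reachable states
  q0 = a.(d.a.(0 | 0) + b.0\{c}) ⊢ =a=> q1
  q1 = d.a.(0 | 0) + b.0\{c} ⊢ =b=> q2, =d=> q3
  q2 = 0\{c} ⊢ ∅
  q3 = a.(0 | 0) ⊢ =a=> q4
  q4 = 0 | 0 ⊢ ∅
Partition-refinement fixed point:
  B0 = {p0}
  B1 = {p1}
  B2 = {p2}
  B3 = {p4, p5, q2, q4}
  B4 = {p3, q3}
  B5 = {q0}
  B6 = {q1}
p0 ∈ B0, q0 ∈ B5 → different blocks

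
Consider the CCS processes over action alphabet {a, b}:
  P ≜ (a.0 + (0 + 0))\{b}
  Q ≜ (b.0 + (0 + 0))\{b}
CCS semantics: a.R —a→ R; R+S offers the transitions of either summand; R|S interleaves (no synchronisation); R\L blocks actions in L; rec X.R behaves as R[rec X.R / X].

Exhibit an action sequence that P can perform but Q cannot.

LTS(P): 2 reachable states
  s0 = (a.0 + (0 + 0))\{b} ⊢ ··a··> s1
  s1 = 0\{b} ⊢ ·
LTS(Q): 1 reachable states
  t0 = (b.0 + (0 + 0))\{b} ⊢ ·
Run σ = ⟨a⟩ on P: start {s0}
  [1] a ⇒ {s1}
  — P admits the full trace.
Run σ = ⟨a⟩ on Q: start {t0}
  [1] a ⇒ ∅ (Q stuck)

a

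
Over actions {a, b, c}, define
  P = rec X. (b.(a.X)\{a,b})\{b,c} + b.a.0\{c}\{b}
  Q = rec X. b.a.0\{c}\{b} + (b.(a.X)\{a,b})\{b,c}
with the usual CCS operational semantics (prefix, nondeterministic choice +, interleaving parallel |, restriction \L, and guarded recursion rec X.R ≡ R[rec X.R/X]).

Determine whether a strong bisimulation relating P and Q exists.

YES

P's transition system — 3 states:
  m0 = rec X. (b.(a.X)\{a,b})\{b,c} + b.a.0\{c}\{b} :: =b=> m1
  m1 = a.0\{c}\{b} :: =a=> m2
  m2 = 0\{c}\{b} :: (no moves)
Q's transition system — 3 states:
  n0 = rec X. b.a.0\{c}\{b} + (b.(a.X)\{a,b})\{b,c} :: =b=> n1
  n1 = a.0\{c}\{b} :: =a=> n2
  n2 = 0\{c}\{b} :: (no moves)
Coarsest stable partition (strong bisimilarity classes):
  B0 = {m0, n0}
  B1 = {m1, n1}
  B2 = {m2, n2}
m0 ∈ B0, n0 ∈ B0 → same block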